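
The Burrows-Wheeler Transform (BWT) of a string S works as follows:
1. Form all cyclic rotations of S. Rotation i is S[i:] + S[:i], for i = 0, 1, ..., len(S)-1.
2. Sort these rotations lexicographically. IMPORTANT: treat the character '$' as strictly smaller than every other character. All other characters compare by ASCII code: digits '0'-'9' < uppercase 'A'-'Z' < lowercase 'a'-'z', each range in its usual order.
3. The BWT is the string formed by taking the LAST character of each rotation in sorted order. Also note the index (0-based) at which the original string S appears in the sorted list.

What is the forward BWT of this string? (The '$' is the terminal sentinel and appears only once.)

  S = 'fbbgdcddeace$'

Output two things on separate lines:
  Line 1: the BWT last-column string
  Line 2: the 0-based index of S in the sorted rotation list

Answer: eefbdagcdcd$b
11

Derivation:
All 13 rotations (rotation i = S[i:]+S[:i]):
  rot[0] = fbbgdcddeace$
  rot[1] = bbgdcddeace$f
  rot[2] = bgdcddeace$fb
  rot[3] = gdcddeace$fbb
  rot[4] = dcddeace$fbbg
  rot[5] = cddeace$fbbgd
  rot[6] = ddeace$fbbgdc
  rot[7] = deace$fbbgdcd
  rot[8] = eace$fbbgdcdd
  rot[9] = ace$fbbgdcdde
  rot[10] = ce$fbbgdcddea
  rot[11] = e$fbbgdcddeac
  rot[12] = $fbbgdcddeace
Sorted (with $ < everything):
  sorted[0] = $fbbgdcddeace  (last char: 'e')
  sorted[1] = ace$fbbgdcdde  (last char: 'e')
  sorted[2] = bbgdcddeace$f  (last char: 'f')
  sorted[3] = bgdcddeace$fb  (last char: 'b')
  sorted[4] = cddeace$fbbgd  (last char: 'd')
  sorted[5] = ce$fbbgdcddea  (last char: 'a')
  sorted[6] = dcddeace$fbbg  (last char: 'g')
  sorted[7] = ddeace$fbbgdc  (last char: 'c')
  sorted[8] = deace$fbbgdcd  (last char: 'd')
  sorted[9] = e$fbbgdcddeac  (last char: 'c')
  sorted[10] = eace$fbbgdcdd  (last char: 'd')
  sorted[11] = fbbgdcddeace$  (last char: '$')
  sorted[12] = gdcddeace$fbb  (last char: 'b')
Last column: eefbdagcdcd$b
Original string S is at sorted index 11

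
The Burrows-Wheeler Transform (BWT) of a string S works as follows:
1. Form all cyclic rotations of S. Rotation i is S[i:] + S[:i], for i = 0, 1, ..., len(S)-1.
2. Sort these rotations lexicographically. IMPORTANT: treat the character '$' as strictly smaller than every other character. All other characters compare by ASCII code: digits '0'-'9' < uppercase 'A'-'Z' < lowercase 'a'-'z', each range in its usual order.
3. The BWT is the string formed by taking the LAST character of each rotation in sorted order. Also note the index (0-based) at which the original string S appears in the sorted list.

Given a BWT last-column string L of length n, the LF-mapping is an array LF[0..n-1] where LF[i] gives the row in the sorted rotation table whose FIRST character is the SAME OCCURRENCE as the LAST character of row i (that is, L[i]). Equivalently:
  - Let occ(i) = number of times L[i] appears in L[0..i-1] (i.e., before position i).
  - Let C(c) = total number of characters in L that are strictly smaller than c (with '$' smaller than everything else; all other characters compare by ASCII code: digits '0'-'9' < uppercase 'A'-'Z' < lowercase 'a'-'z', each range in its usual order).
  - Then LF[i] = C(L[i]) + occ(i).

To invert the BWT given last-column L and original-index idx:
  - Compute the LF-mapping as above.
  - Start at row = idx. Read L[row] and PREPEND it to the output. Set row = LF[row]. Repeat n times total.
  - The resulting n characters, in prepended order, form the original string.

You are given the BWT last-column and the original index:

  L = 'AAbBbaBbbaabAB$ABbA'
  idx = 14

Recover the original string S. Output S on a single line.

Answer: bAbBBAaaAbbaBbBbAA$

Derivation:
LF mapping: 1 2 13 6 14 10 7 15 16 11 12 17 3 8 0 4 9 18 5
Walk LF starting at row 14, prepending L[row]:
  step 1: row=14, L[14]='$', prepend. Next row=LF[14]=0
  step 2: row=0, L[0]='A', prepend. Next row=LF[0]=1
  step 3: row=1, L[1]='A', prepend. Next row=LF[1]=2
  step 4: row=2, L[2]='b', prepend. Next row=LF[2]=13
  step 5: row=13, L[13]='B', prepend. Next row=LF[13]=8
  step 6: row=8, L[8]='b', prepend. Next row=LF[8]=16
  step 7: row=16, L[16]='B', prepend. Next row=LF[16]=9
  step 8: row=9, L[9]='a', prepend. Next row=LF[9]=11
  step 9: row=11, L[11]='b', prepend. Next row=LF[11]=17
  step 10: row=17, L[17]='b', prepend. Next row=LF[17]=18
  step 11: row=18, L[18]='A', prepend. Next row=LF[18]=5
  step 12: row=5, L[5]='a', prepend. Next row=LF[5]=10
  step 13: row=10, L[10]='a', prepend. Next row=LF[10]=12
  step 14: row=12, L[12]='A', prepend. Next row=LF[12]=3
  step 15: row=3, L[3]='B', prepend. Next row=LF[3]=6
  step 16: row=6, L[6]='B', prepend. Next row=LF[6]=7
  step 17: row=7, L[7]='b', prepend. Next row=LF[7]=15
  step 18: row=15, L[15]='A', prepend. Next row=LF[15]=4
  step 19: row=4, L[4]='b', prepend. Next row=LF[4]=14
Reversed output: bAbBBAaaAbbaBbBbAA$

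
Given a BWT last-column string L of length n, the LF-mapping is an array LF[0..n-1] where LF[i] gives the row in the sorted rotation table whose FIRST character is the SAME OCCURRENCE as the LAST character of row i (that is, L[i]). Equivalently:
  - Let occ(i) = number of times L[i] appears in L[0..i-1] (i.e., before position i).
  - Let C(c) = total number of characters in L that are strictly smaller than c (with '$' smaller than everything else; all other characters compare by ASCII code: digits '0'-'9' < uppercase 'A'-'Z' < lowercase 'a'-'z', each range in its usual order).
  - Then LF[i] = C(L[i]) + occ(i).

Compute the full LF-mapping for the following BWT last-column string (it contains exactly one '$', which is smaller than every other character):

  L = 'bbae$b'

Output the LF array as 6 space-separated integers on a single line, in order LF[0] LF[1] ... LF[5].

Char counts: '$':1, 'a':1, 'b':3, 'e':1
C (first-col start): C('$')=0, C('a')=1, C('b')=2, C('e')=5
L[0]='b': occ=0, LF[0]=C('b')+0=2+0=2
L[1]='b': occ=1, LF[1]=C('b')+1=2+1=3
L[2]='a': occ=0, LF[2]=C('a')+0=1+0=1
L[3]='e': occ=0, LF[3]=C('e')+0=5+0=5
L[4]='$': occ=0, LF[4]=C('$')+0=0+0=0
L[5]='b': occ=2, LF[5]=C('b')+2=2+2=4

Answer: 2 3 1 5 0 4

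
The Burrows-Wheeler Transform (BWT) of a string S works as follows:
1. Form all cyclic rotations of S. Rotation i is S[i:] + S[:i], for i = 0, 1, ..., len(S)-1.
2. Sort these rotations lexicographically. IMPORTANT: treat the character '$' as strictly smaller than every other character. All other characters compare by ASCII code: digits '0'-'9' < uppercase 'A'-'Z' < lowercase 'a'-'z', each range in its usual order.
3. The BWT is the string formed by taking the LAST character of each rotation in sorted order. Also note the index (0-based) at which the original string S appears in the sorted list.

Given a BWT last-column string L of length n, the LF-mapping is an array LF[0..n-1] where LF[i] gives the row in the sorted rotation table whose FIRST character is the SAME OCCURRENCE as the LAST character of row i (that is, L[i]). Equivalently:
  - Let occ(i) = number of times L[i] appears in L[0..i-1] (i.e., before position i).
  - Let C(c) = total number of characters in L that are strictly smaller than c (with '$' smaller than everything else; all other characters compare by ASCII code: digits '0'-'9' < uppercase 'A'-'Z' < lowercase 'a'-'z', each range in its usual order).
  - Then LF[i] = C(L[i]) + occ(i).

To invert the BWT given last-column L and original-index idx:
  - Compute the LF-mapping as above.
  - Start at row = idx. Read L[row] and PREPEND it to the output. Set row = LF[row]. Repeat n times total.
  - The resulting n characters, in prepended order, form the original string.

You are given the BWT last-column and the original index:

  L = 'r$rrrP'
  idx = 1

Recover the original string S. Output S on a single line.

LF mapping: 2 0 3 4 5 1
Walk LF starting at row 1, prepending L[row]:
  step 1: row=1, L[1]='$', prepend. Next row=LF[1]=0
  step 2: row=0, L[0]='r', prepend. Next row=LF[0]=2
  step 3: row=2, L[2]='r', prepend. Next row=LF[2]=3
  step 4: row=3, L[3]='r', prepend. Next row=LF[3]=4
  step 5: row=4, L[4]='r', prepend. Next row=LF[4]=5
  step 6: row=5, L[5]='P', prepend. Next row=LF[5]=1
Reversed output: Prrrr$

Answer: Prrrr$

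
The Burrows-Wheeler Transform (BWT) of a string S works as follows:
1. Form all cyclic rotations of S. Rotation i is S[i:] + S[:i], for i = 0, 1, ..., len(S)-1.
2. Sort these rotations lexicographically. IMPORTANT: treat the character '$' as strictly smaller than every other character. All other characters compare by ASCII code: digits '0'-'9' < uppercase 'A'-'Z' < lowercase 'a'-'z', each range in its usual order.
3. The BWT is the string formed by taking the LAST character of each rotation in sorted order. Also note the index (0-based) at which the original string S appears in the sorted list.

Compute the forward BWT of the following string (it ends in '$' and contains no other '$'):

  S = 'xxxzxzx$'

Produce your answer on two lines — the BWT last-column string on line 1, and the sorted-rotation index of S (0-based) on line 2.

Answer: xz$xzxxx
2

Derivation:
All 8 rotations (rotation i = S[i:]+S[:i]):
  rot[0] = xxxzxzx$
  rot[1] = xxzxzx$x
  rot[2] = xzxzx$xx
  rot[3] = zxzx$xxx
  rot[4] = xzx$xxxz
  rot[5] = zx$xxxzx
  rot[6] = x$xxxzxz
  rot[7] = $xxxzxzx
Sorted (with $ < everything):
  sorted[0] = $xxxzxzx  (last char: 'x')
  sorted[1] = x$xxxzxz  (last char: 'z')
  sorted[2] = xxxzxzx$  (last char: '$')
  sorted[3] = xxzxzx$x  (last char: 'x')
  sorted[4] = xzx$xxxz  (last char: 'z')
  sorted[5] = xzxzx$xx  (last char: 'x')
  sorted[6] = zx$xxxzx  (last char: 'x')
  sorted[7] = zxzx$xxx  (last char: 'x')
Last column: xz$xzxxx
Original string S is at sorted index 2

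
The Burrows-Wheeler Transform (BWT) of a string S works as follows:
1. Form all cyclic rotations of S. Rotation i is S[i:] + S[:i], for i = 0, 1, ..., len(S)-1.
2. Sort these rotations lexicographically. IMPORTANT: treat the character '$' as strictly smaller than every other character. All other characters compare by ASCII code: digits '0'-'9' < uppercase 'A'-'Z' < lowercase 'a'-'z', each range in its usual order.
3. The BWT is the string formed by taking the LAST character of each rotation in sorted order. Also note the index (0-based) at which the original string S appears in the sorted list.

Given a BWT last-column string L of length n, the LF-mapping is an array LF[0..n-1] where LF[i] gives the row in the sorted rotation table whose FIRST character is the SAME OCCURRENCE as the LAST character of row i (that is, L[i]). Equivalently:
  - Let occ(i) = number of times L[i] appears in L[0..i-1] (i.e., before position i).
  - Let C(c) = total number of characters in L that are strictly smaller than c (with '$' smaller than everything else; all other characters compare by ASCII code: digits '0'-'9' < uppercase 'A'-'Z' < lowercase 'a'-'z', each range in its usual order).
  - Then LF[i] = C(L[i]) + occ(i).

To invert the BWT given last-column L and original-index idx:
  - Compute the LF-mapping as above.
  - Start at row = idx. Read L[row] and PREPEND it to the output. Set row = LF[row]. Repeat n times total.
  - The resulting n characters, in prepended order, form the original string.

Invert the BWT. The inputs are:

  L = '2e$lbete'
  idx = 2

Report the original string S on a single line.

Answer: beetle2$

Derivation:
LF mapping: 1 3 0 6 2 4 7 5
Walk LF starting at row 2, prepending L[row]:
  step 1: row=2, L[2]='$', prepend. Next row=LF[2]=0
  step 2: row=0, L[0]='2', prepend. Next row=LF[0]=1
  step 3: row=1, L[1]='e', prepend. Next row=LF[1]=3
  step 4: row=3, L[3]='l', prepend. Next row=LF[3]=6
  step 5: row=6, L[6]='t', prepend. Next row=LF[6]=7
  step 6: row=7, L[7]='e', prepend. Next row=LF[7]=5
  step 7: row=5, L[5]='e', prepend. Next row=LF[5]=4
  step 8: row=4, L[4]='b', prepend. Next row=LF[4]=2
Reversed output: beetle2$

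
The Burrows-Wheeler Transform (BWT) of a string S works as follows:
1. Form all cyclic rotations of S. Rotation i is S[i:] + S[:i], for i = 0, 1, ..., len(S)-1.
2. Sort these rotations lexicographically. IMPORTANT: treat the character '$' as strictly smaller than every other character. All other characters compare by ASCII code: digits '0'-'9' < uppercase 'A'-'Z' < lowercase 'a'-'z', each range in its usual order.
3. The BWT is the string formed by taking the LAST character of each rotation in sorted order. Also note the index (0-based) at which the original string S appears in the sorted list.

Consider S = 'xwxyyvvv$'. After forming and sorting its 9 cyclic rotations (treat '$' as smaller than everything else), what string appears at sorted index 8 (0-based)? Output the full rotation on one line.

Answer: yyvvv$xwx

Derivation:
All 9 rotations (rotation i = S[i:]+S[:i]):
  rot[0] = xwxyyvvv$
  rot[1] = wxyyvvv$x
  rot[2] = xyyvvv$xw
  rot[3] = yyvvv$xwx
  rot[4] = yvvv$xwxy
  rot[5] = vvv$xwxyy
  rot[6] = vv$xwxyyv
  rot[7] = v$xwxyyvv
  rot[8] = $xwxyyvvv
Sorted (with $ < everything):
  sorted[0] = $xwxyyvvv
  sorted[1] = v$xwxyyvv
  sorted[2] = vv$xwxyyv
  sorted[3] = vvv$xwxyy
  sorted[4] = wxyyvvv$x
  sorted[5] = xwxyyvvv$
  sorted[6] = xyyvvv$xw
  sorted[7] = yvvv$xwxy
  sorted[8] = yyvvv$xwx
sorted[8] = yyvvv$xwx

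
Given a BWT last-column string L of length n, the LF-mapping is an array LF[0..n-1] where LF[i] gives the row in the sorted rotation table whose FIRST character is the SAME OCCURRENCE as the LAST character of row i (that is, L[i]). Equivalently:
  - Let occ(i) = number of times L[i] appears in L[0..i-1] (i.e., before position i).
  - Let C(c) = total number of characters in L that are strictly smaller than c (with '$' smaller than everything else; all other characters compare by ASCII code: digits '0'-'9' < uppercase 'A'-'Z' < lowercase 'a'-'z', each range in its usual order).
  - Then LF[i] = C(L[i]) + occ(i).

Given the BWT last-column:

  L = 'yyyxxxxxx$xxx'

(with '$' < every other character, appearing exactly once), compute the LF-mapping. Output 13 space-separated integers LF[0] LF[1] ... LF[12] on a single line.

Answer: 10 11 12 1 2 3 4 5 6 0 7 8 9

Derivation:
Char counts: '$':1, 'x':9, 'y':3
C (first-col start): C('$')=0, C('x')=1, C('y')=10
L[0]='y': occ=0, LF[0]=C('y')+0=10+0=10
L[1]='y': occ=1, LF[1]=C('y')+1=10+1=11
L[2]='y': occ=2, LF[2]=C('y')+2=10+2=12
L[3]='x': occ=0, LF[3]=C('x')+0=1+0=1
L[4]='x': occ=1, LF[4]=C('x')+1=1+1=2
L[5]='x': occ=2, LF[5]=C('x')+2=1+2=3
L[6]='x': occ=3, LF[6]=C('x')+3=1+3=4
L[7]='x': occ=4, LF[7]=C('x')+4=1+4=5
L[8]='x': occ=5, LF[8]=C('x')+5=1+5=6
L[9]='$': occ=0, LF[9]=C('$')+0=0+0=0
L[10]='x': occ=6, LF[10]=C('x')+6=1+6=7
L[11]='x': occ=7, LF[11]=C('x')+7=1+7=8
L[12]='x': occ=8, LF[12]=C('x')+8=1+8=9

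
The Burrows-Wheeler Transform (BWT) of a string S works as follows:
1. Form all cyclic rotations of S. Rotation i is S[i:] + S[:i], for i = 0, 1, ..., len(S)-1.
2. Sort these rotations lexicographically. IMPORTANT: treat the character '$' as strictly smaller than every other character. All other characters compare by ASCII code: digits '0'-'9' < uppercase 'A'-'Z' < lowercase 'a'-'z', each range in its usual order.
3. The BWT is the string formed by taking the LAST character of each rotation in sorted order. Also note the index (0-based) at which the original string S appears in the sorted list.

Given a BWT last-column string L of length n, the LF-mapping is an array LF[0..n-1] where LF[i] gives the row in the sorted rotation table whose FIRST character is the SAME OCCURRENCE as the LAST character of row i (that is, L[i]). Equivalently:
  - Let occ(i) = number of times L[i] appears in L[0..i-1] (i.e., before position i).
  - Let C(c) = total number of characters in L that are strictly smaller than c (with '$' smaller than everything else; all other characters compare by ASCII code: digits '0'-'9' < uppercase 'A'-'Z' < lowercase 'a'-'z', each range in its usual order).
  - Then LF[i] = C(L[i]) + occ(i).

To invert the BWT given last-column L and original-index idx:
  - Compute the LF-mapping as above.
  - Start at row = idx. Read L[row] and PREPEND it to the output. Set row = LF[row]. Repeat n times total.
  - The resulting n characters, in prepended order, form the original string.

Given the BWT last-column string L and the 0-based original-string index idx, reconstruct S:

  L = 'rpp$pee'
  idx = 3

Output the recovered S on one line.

LF mapping: 6 3 4 0 5 1 2
Walk LF starting at row 3, prepending L[row]:
  step 1: row=3, L[3]='$', prepend. Next row=LF[3]=0
  step 2: row=0, L[0]='r', prepend. Next row=LF[0]=6
  step 3: row=6, L[6]='e', prepend. Next row=LF[6]=2
  step 4: row=2, L[2]='p', prepend. Next row=LF[2]=4
  step 5: row=4, L[4]='p', prepend. Next row=LF[4]=5
  step 6: row=5, L[5]='e', prepend. Next row=LF[5]=1
  step 7: row=1, L[1]='p', prepend. Next row=LF[1]=3
Reversed output: pepper$

Answer: pepper$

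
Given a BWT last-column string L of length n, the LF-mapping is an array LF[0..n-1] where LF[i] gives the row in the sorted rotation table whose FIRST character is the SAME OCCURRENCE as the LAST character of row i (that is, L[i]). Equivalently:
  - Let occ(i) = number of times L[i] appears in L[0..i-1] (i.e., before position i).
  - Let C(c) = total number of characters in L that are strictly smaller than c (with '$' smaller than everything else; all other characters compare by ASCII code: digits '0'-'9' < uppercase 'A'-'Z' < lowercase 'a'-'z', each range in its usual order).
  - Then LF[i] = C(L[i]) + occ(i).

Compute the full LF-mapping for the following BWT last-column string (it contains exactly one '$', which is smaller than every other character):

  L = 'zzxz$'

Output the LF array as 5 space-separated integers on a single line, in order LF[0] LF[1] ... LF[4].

Answer: 2 3 1 4 0

Derivation:
Char counts: '$':1, 'x':1, 'z':3
C (first-col start): C('$')=0, C('x')=1, C('z')=2
L[0]='z': occ=0, LF[0]=C('z')+0=2+0=2
L[1]='z': occ=1, LF[1]=C('z')+1=2+1=3
L[2]='x': occ=0, LF[2]=C('x')+0=1+0=1
L[3]='z': occ=2, LF[3]=C('z')+2=2+2=4
L[4]='$': occ=0, LF[4]=C('$')+0=0+0=0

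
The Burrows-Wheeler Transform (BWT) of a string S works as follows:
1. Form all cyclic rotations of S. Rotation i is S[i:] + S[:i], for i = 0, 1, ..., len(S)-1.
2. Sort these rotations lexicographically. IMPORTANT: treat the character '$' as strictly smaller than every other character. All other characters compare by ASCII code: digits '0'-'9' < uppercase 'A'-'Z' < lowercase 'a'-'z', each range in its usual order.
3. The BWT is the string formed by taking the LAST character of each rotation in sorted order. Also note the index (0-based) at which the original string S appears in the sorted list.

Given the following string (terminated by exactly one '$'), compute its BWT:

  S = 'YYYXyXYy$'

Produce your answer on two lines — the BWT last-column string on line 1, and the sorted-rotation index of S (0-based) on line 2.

All 9 rotations (rotation i = S[i:]+S[:i]):
  rot[0] = YYYXyXYy$
  rot[1] = YYXyXYy$Y
  rot[2] = YXyXYy$YY
  rot[3] = XyXYy$YYY
  rot[4] = yXYy$YYYX
  rot[5] = XYy$YYYXy
  rot[6] = Yy$YYYXyX
  rot[7] = y$YYYXyXY
  rot[8] = $YYYXyXYy
Sorted (with $ < everything):
  sorted[0] = $YYYXyXYy  (last char: 'y')
  sorted[1] = XYy$YYYXy  (last char: 'y')
  sorted[2] = XyXYy$YYY  (last char: 'Y')
  sorted[3] = YXyXYy$YY  (last char: 'Y')
  sorted[4] = YYXyXYy$Y  (last char: 'Y')
  sorted[5] = YYYXyXYy$  (last char: '$')
  sorted[6] = Yy$YYYXyX  (last char: 'X')
  sorted[7] = y$YYYXyXY  (last char: 'Y')
  sorted[8] = yXYy$YYYX  (last char: 'X')
Last column: yyYYY$XYX
Original string S is at sorted index 5

Answer: yyYYY$XYX
5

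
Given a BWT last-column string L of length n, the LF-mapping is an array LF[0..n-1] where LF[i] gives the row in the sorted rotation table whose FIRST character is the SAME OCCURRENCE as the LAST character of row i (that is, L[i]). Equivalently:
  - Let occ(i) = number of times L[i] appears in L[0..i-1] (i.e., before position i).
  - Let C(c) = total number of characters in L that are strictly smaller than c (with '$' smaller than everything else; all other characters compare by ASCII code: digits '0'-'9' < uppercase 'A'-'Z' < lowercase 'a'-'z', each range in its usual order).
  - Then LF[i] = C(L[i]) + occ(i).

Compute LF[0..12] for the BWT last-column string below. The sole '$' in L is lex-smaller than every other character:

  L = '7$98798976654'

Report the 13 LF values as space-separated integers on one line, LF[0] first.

Char counts: '$':1, '4':1, '5':1, '6':2, '7':3, '8':2, '9':3
C (first-col start): C('$')=0, C('4')=1, C('5')=2, C('6')=3, C('7')=5, C('8')=8, C('9')=10
L[0]='7': occ=0, LF[0]=C('7')+0=5+0=5
L[1]='$': occ=0, LF[1]=C('$')+0=0+0=0
L[2]='9': occ=0, LF[2]=C('9')+0=10+0=10
L[3]='8': occ=0, LF[3]=C('8')+0=8+0=8
L[4]='7': occ=1, LF[4]=C('7')+1=5+1=6
L[5]='9': occ=1, LF[5]=C('9')+1=10+1=11
L[6]='8': occ=1, LF[6]=C('8')+1=8+1=9
L[7]='9': occ=2, LF[7]=C('9')+2=10+2=12
L[8]='7': occ=2, LF[8]=C('7')+2=5+2=7
L[9]='6': occ=0, LF[9]=C('6')+0=3+0=3
L[10]='6': occ=1, LF[10]=C('6')+1=3+1=4
L[11]='5': occ=0, LF[11]=C('5')+0=2+0=2
L[12]='4': occ=0, LF[12]=C('4')+0=1+0=1

Answer: 5 0 10 8 6 11 9 12 7 3 4 2 1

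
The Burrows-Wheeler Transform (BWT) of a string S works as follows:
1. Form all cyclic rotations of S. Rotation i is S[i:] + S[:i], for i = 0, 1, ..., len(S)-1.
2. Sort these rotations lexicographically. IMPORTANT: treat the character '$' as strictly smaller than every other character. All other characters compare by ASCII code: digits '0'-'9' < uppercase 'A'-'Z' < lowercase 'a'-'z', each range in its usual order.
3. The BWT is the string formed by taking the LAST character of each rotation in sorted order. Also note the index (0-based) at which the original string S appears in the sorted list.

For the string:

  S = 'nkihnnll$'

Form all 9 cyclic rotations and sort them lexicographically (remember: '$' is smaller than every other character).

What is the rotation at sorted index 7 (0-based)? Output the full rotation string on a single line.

Answer: nll$nkihn

Derivation:
All 9 rotations (rotation i = S[i:]+S[:i]):
  rot[0] = nkihnnll$
  rot[1] = kihnnll$n
  rot[2] = ihnnll$nk
  rot[3] = hnnll$nki
  rot[4] = nnll$nkih
  rot[5] = nll$nkihn
  rot[6] = ll$nkihnn
  rot[7] = l$nkihnnl
  rot[8] = $nkihnnll
Sorted (with $ < everything):
  sorted[0] = $nkihnnll
  sorted[1] = hnnll$nki
  sorted[2] = ihnnll$nk
  sorted[3] = kihnnll$n
  sorted[4] = l$nkihnnl
  sorted[5] = ll$nkihnn
  sorted[6] = nkihnnll$
  sorted[7] = nll$nkihn
  sorted[8] = nnll$nkih
sorted[7] = nll$nkihn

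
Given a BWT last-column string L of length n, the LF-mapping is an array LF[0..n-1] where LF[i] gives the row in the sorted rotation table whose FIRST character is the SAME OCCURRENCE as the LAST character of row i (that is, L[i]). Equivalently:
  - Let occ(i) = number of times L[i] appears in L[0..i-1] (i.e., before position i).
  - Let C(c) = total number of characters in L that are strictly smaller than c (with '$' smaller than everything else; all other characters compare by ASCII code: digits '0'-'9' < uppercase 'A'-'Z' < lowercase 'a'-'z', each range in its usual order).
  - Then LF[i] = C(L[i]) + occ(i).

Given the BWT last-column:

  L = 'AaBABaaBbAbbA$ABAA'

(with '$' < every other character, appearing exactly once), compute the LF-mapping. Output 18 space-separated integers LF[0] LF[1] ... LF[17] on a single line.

Char counts: '$':1, 'A':7, 'B':4, 'a':3, 'b':3
C (first-col start): C('$')=0, C('A')=1, C('B')=8, C('a')=12, C('b')=15
L[0]='A': occ=0, LF[0]=C('A')+0=1+0=1
L[1]='a': occ=0, LF[1]=C('a')+0=12+0=12
L[2]='B': occ=0, LF[2]=C('B')+0=8+0=8
L[3]='A': occ=1, LF[3]=C('A')+1=1+1=2
L[4]='B': occ=1, LF[4]=C('B')+1=8+1=9
L[5]='a': occ=1, LF[5]=C('a')+1=12+1=13
L[6]='a': occ=2, LF[6]=C('a')+2=12+2=14
L[7]='B': occ=2, LF[7]=C('B')+2=8+2=10
L[8]='b': occ=0, LF[8]=C('b')+0=15+0=15
L[9]='A': occ=2, LF[9]=C('A')+2=1+2=3
L[10]='b': occ=1, LF[10]=C('b')+1=15+1=16
L[11]='b': occ=2, LF[11]=C('b')+2=15+2=17
L[12]='A': occ=3, LF[12]=C('A')+3=1+3=4
L[13]='$': occ=0, LF[13]=C('$')+0=0+0=0
L[14]='A': occ=4, LF[14]=C('A')+4=1+4=5
L[15]='B': occ=3, LF[15]=C('B')+3=8+3=11
L[16]='A': occ=5, LF[16]=C('A')+5=1+5=6
L[17]='A': occ=6, LF[17]=C('A')+6=1+6=7

Answer: 1 12 8 2 9 13 14 10 15 3 16 17 4 0 5 11 6 7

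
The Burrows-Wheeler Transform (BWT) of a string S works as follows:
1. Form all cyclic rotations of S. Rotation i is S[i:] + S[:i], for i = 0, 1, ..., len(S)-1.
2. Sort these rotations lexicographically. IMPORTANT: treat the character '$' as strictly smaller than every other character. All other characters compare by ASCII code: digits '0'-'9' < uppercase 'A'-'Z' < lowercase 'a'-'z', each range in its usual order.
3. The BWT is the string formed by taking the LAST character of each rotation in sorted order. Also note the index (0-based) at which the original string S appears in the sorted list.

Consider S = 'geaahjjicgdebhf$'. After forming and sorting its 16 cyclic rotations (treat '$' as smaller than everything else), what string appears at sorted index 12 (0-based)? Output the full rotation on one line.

Answer: hjjicgdebhf$geaa

Derivation:
All 16 rotations (rotation i = S[i:]+S[:i]):
  rot[0] = geaahjjicgdebhf$
  rot[1] = eaahjjicgdebhf$g
  rot[2] = aahjjicgdebhf$ge
  rot[3] = ahjjicgdebhf$gea
  rot[4] = hjjicgdebhf$geaa
  rot[5] = jjicgdebhf$geaah
  rot[6] = jicgdebhf$geaahj
  rot[7] = icgdebhf$geaahjj
  rot[8] = cgdebhf$geaahjji
  rot[9] = gdebhf$geaahjjic
  rot[10] = debhf$geaahjjicg
  rot[11] = ebhf$geaahjjicgd
  rot[12] = bhf$geaahjjicgde
  rot[13] = hf$geaahjjicgdeb
  rot[14] = f$geaahjjicgdebh
  rot[15] = $geaahjjicgdebhf
Sorted (with $ < everything):
  sorted[0] = $geaahjjicgdebhf
  sorted[1] = aahjjicgdebhf$ge
  sorted[2] = ahjjicgdebhf$gea
  sorted[3] = bhf$geaahjjicgde
  sorted[4] = cgdebhf$geaahjji
  sorted[5] = debhf$geaahjjicg
  sorted[6] = eaahjjicgdebhf$g
  sorted[7] = ebhf$geaahjjicgd
  sorted[8] = f$geaahjjicgdebh
  sorted[9] = gdebhf$geaahjjic
  sorted[10] = geaahjjicgdebhf$
  sorted[11] = hf$geaahjjicgdeb
  sorted[12] = hjjicgdebhf$geaa
  sorted[13] = icgdebhf$geaahjj
  sorted[14] = jicgdebhf$geaahj
  sorted[15] = jjicgdebhf$geaah
sorted[12] = hjjicgdebhf$geaa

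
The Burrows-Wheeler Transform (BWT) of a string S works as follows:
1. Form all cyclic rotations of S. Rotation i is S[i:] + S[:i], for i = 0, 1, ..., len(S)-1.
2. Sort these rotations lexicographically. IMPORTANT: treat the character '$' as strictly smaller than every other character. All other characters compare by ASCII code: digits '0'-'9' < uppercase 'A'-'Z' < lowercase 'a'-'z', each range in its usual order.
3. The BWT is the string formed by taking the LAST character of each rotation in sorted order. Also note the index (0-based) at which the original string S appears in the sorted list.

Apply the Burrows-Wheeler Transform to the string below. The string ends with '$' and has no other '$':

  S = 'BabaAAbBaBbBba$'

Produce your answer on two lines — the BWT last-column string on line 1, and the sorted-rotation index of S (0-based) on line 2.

All 15 rotations (rotation i = S[i:]+S[:i]):
  rot[0] = BabaAAbBaBbBba$
  rot[1] = abaAAbBaBbBba$B
  rot[2] = baAAbBaBbBba$Ba
  rot[3] = aAAbBaBbBba$Bab
  rot[4] = AAbBaBbBba$Baba
  rot[5] = AbBaBbBba$BabaA
  rot[6] = bBaBbBba$BabaAA
  rot[7] = BaBbBba$BabaAAb
  rot[8] = aBbBba$BabaAAbB
  rot[9] = BbBba$BabaAAbBa
  rot[10] = bBba$BabaAAbBaB
  rot[11] = Bba$BabaAAbBaBb
  rot[12] = ba$BabaAAbBaBbB
  rot[13] = a$BabaAAbBaBbBb
  rot[14] = $BabaAAbBaBbBba
Sorted (with $ < everything):
  sorted[0] = $BabaAAbBaBbBba  (last char: 'a')
  sorted[1] = AAbBaBbBba$Baba  (last char: 'a')
  sorted[2] = AbBaBbBba$BabaA  (last char: 'A')
  sorted[3] = BaBbBba$BabaAAb  (last char: 'b')
  sorted[4] = BabaAAbBaBbBba$  (last char: '$')
  sorted[5] = BbBba$BabaAAbBa  (last char: 'a')
  sorted[6] = Bba$BabaAAbBaBb  (last char: 'b')
  sorted[7] = a$BabaAAbBaBbBb  (last char: 'b')
  sorted[8] = aAAbBaBbBba$Bab  (last char: 'b')
  sorted[9] = aBbBba$BabaAAbB  (last char: 'B')
  sorted[10] = abaAAbBaBbBba$B  (last char: 'B')
  sorted[11] = bBaBbBba$BabaAA  (last char: 'A')
  sorted[12] = bBba$BabaAAbBaB  (last char: 'B')
  sorted[13] = ba$BabaAAbBaBbB  (last char: 'B')
  sorted[14] = baAAbBaBbBba$Ba  (last char: 'a')
Last column: aaAb$abbbBBABBa
Original string S is at sorted index 4

Answer: aaAb$abbbBBABBa
4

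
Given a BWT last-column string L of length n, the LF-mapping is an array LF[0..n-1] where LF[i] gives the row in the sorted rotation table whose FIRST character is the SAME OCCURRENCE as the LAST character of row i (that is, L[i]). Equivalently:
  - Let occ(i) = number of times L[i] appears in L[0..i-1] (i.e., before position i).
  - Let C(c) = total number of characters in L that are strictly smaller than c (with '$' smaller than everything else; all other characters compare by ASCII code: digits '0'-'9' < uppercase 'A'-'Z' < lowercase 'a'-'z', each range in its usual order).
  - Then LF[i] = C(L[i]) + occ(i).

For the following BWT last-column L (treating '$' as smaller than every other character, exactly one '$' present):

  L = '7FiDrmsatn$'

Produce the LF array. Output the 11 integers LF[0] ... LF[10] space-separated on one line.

Char counts: '$':1, '7':1, 'D':1, 'F':1, 'a':1, 'i':1, 'm':1, 'n':1, 'r':1, 's':1, 't':1
C (first-col start): C('$')=0, C('7')=1, C('D')=2, C('F')=3, C('a')=4, C('i')=5, C('m')=6, C('n')=7, C('r')=8, C('s')=9, C('t')=10
L[0]='7': occ=0, LF[0]=C('7')+0=1+0=1
L[1]='F': occ=0, LF[1]=C('F')+0=3+0=3
L[2]='i': occ=0, LF[2]=C('i')+0=5+0=5
L[3]='D': occ=0, LF[3]=C('D')+0=2+0=2
L[4]='r': occ=0, LF[4]=C('r')+0=8+0=8
L[5]='m': occ=0, LF[5]=C('m')+0=6+0=6
L[6]='s': occ=0, LF[6]=C('s')+0=9+0=9
L[7]='a': occ=0, LF[7]=C('a')+0=4+0=4
L[8]='t': occ=0, LF[8]=C('t')+0=10+0=10
L[9]='n': occ=0, LF[9]=C('n')+0=7+0=7
L[10]='$': occ=0, LF[10]=C('$')+0=0+0=0

Answer: 1 3 5 2 8 6 9 4 10 7 0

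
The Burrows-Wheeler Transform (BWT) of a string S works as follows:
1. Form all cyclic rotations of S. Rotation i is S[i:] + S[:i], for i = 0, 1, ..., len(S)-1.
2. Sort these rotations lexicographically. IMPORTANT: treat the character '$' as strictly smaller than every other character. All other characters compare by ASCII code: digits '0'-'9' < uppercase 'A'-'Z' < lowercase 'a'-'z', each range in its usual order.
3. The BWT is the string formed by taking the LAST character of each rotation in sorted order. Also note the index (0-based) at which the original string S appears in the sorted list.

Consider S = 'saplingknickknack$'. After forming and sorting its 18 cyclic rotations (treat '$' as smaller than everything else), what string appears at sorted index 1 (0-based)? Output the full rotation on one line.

Answer: ack$saplingknickkn

Derivation:
All 18 rotations (rotation i = S[i:]+S[:i]):
  rot[0] = saplingknickknack$
  rot[1] = aplingknickknack$s
  rot[2] = plingknickknack$sa
  rot[3] = lingknickknack$sap
  rot[4] = ingknickknack$sapl
  rot[5] = ngknickknack$sapli
  rot[6] = gknickknack$saplin
  rot[7] = knickknack$sapling
  rot[8] = nickknack$saplingk
  rot[9] = ickknack$saplingkn
  rot[10] = ckknack$saplingkni
  rot[11] = kknack$saplingknic
  rot[12] = knack$saplingknick
  rot[13] = nack$saplingknickk
  rot[14] = ack$saplingknickkn
  rot[15] = ck$saplingknickkna
  rot[16] = k$saplingknickknac
  rot[17] = $saplingknickknack
Sorted (with $ < everything):
  sorted[0] = $saplingknickknack
  sorted[1] = ack$saplingknickkn
  sorted[2] = aplingknickknack$s
  sorted[3] = ck$saplingknickkna
  sorted[4] = ckknack$saplingkni
  sorted[5] = gknickknack$saplin
  sorted[6] = ickknack$saplingkn
  sorted[7] = ingknickknack$sapl
  sorted[8] = k$saplingknickknac
  sorted[9] = kknack$saplingknic
  sorted[10] = knack$saplingknick
  sorted[11] = knickknack$sapling
  sorted[12] = lingknickknack$sap
  sorted[13] = nack$saplingknickk
  sorted[14] = ngknickknack$sapli
  sorted[15] = nickknack$saplingk
  sorted[16] = plingknickknack$sa
  sorted[17] = saplingknickknack$
sorted[1] = ack$saplingknickkn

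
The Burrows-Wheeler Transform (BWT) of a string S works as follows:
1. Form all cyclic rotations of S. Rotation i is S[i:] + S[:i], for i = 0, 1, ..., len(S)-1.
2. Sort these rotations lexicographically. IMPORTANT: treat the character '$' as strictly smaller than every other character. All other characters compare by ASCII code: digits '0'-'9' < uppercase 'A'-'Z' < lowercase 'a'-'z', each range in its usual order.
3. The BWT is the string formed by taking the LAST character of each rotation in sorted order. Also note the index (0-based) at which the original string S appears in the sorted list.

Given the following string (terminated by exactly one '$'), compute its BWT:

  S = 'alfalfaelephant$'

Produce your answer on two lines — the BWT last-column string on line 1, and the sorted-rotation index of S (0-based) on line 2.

All 16 rotations (rotation i = S[i:]+S[:i]):
  rot[0] = alfalfaelephant$
  rot[1] = lfalfaelephant$a
  rot[2] = falfaelephant$al
  rot[3] = alfaelephant$alf
  rot[4] = lfaelephant$alfa
  rot[5] = faelephant$alfal
  rot[6] = aelephant$alfalf
  rot[7] = elephant$alfalfa
  rot[8] = lephant$alfalfae
  rot[9] = ephant$alfalfael
  rot[10] = phant$alfalfaele
  rot[11] = hant$alfalfaelep
  rot[12] = ant$alfalfaeleph
  rot[13] = nt$alfalfaelepha
  rot[14] = t$alfalfaelephan
  rot[15] = $alfalfaelephant
Sorted (with $ < everything):
  sorted[0] = $alfalfaelephant  (last char: 't')
  sorted[1] = aelephant$alfalf  (last char: 'f')
  sorted[2] = alfaelephant$alf  (last char: 'f')
  sorted[3] = alfalfaelephant$  (last char: '$')
  sorted[4] = ant$alfalfaeleph  (last char: 'h')
  sorted[5] = elephant$alfalfa  (last char: 'a')
  sorted[6] = ephant$alfalfael  (last char: 'l')
  sorted[7] = faelephant$alfal  (last char: 'l')
  sorted[8] = falfaelephant$al  (last char: 'l')
  sorted[9] = hant$alfalfaelep  (last char: 'p')
  sorted[10] = lephant$alfalfae  (last char: 'e')
  sorted[11] = lfaelephant$alfa  (last char: 'a')
  sorted[12] = lfalfaelephant$a  (last char: 'a')
  sorted[13] = nt$alfalfaelepha  (last char: 'a')
  sorted[14] = phant$alfalfaele  (last char: 'e')
  sorted[15] = t$alfalfaelephan  (last char: 'n')
Last column: tff$halllpeaaaen
Original string S is at sorted index 3

Answer: tff$halllpeaaaen
3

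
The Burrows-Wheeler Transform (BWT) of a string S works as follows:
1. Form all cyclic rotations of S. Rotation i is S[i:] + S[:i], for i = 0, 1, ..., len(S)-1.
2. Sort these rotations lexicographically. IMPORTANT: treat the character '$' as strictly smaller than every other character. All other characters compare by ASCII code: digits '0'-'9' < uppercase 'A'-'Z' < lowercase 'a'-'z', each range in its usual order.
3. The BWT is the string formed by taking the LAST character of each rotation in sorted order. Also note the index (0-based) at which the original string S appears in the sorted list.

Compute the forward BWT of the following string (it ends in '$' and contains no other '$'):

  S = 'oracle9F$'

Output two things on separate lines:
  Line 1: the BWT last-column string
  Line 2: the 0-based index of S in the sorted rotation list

All 9 rotations (rotation i = S[i:]+S[:i]):
  rot[0] = oracle9F$
  rot[1] = racle9F$o
  rot[2] = acle9F$or
  rot[3] = cle9F$ora
  rot[4] = le9F$orac
  rot[5] = e9F$oracl
  rot[6] = 9F$oracle
  rot[7] = F$oracle9
  rot[8] = $oracle9F
Sorted (with $ < everything):
  sorted[0] = $oracle9F  (last char: 'F')
  sorted[1] = 9F$oracle  (last char: 'e')
  sorted[2] = F$oracle9  (last char: '9')
  sorted[3] = acle9F$or  (last char: 'r')
  sorted[4] = cle9F$ora  (last char: 'a')
  sorted[5] = e9F$oracl  (last char: 'l')
  sorted[6] = le9F$orac  (last char: 'c')
  sorted[7] = oracle9F$  (last char: '$')
  sorted[8] = racle9F$o  (last char: 'o')
Last column: Fe9ralc$o
Original string S is at sorted index 7

Answer: Fe9ralc$o
7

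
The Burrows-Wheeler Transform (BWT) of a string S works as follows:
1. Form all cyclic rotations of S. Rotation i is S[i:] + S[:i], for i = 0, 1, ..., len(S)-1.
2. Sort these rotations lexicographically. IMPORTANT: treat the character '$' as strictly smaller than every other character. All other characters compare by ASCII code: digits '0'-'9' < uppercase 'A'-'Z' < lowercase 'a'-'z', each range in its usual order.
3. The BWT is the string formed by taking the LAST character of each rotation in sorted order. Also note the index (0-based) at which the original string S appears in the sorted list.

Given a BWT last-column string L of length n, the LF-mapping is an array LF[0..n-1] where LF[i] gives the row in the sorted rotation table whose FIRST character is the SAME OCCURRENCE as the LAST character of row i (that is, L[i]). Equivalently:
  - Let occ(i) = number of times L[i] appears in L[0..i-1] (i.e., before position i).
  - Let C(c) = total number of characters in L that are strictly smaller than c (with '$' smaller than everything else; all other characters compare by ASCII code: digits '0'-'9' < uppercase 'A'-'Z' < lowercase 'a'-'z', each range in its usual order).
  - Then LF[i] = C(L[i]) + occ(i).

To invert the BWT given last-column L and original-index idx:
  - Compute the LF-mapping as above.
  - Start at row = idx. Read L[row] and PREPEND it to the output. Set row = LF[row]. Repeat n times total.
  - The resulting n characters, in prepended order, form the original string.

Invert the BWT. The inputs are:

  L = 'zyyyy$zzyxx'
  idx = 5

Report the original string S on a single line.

Answer: yyxzyyxzyz$

Derivation:
LF mapping: 8 3 4 5 6 0 9 10 7 1 2
Walk LF starting at row 5, prepending L[row]:
  step 1: row=5, L[5]='$', prepend. Next row=LF[5]=0
  step 2: row=0, L[0]='z', prepend. Next row=LF[0]=8
  step 3: row=8, L[8]='y', prepend. Next row=LF[8]=7
  step 4: row=7, L[7]='z', prepend. Next row=LF[7]=10
  step 5: row=10, L[10]='x', prepend. Next row=LF[10]=2
  step 6: row=2, L[2]='y', prepend. Next row=LF[2]=4
  step 7: row=4, L[4]='y', prepend. Next row=LF[4]=6
  step 8: row=6, L[6]='z', prepend. Next row=LF[6]=9
  step 9: row=9, L[9]='x', prepend. Next row=LF[9]=1
  step 10: row=1, L[1]='y', prepend. Next row=LF[1]=3
  step 11: row=3, L[3]='y', prepend. Next row=LF[3]=5
Reversed output: yyxzyyxzyz$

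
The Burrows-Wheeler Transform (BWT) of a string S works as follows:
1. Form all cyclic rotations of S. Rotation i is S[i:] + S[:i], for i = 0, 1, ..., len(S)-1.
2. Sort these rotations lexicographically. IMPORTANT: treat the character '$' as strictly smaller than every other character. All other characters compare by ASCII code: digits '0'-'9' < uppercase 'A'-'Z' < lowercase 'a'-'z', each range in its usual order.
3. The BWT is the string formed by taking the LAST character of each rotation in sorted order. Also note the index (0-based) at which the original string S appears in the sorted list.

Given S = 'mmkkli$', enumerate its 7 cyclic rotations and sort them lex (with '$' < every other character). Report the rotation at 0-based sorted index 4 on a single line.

All 7 rotations (rotation i = S[i:]+S[:i]):
  rot[0] = mmkkli$
  rot[1] = mkkli$m
  rot[2] = kkli$mm
  rot[3] = kli$mmk
  rot[4] = li$mmkk
  rot[5] = i$mmkkl
  rot[6] = $mmkkli
Sorted (with $ < everything):
  sorted[0] = $mmkkli
  sorted[1] = i$mmkkl
  sorted[2] = kkli$mm
  sorted[3] = kli$mmk
  sorted[4] = li$mmkk
  sorted[5] = mkkli$m
  sorted[6] = mmkkli$
sorted[4] = li$mmkk

Answer: li$mmkk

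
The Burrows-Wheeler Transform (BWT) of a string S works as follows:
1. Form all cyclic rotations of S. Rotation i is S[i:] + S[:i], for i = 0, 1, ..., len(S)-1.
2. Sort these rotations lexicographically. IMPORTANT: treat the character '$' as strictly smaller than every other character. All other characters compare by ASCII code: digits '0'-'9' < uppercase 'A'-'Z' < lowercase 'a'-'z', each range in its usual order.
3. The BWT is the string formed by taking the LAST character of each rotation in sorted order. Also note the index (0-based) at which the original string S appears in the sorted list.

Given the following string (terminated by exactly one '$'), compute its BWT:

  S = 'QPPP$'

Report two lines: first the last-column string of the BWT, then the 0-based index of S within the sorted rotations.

Answer: PPPQ$
4

Derivation:
All 5 rotations (rotation i = S[i:]+S[:i]):
  rot[0] = QPPP$
  rot[1] = PPP$Q
  rot[2] = PP$QP
  rot[3] = P$QPP
  rot[4] = $QPPP
Sorted (with $ < everything):
  sorted[0] = $QPPP  (last char: 'P')
  sorted[1] = P$QPP  (last char: 'P')
  sorted[2] = PP$QP  (last char: 'P')
  sorted[3] = PPP$Q  (last char: 'Q')
  sorted[4] = QPPP$  (last char: '$')
Last column: PPPQ$
Original string S is at sorted index 4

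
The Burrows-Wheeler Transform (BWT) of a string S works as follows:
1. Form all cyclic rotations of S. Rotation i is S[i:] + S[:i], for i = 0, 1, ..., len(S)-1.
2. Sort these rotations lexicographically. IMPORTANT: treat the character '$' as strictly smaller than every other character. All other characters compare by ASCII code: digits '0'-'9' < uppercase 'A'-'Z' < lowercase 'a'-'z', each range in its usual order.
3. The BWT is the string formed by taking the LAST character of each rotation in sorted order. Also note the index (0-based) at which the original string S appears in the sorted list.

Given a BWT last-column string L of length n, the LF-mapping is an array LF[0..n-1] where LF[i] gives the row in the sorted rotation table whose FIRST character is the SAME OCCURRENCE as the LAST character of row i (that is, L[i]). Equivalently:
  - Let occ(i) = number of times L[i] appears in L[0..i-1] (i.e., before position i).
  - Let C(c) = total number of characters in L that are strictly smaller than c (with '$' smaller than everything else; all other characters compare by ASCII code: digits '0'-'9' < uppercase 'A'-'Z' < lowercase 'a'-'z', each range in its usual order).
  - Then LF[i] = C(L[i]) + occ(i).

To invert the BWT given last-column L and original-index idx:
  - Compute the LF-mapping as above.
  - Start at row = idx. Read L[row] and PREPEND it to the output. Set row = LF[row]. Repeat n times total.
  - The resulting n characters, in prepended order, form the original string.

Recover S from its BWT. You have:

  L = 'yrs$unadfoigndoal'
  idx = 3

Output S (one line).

LF mapping: 16 13 14 0 15 9 1 3 5 11 7 6 10 4 12 2 8
Walk LF starting at row 3, prepending L[row]:
  step 1: row=3, L[3]='$', prepend. Next row=LF[3]=0
  step 2: row=0, L[0]='y', prepend. Next row=LF[0]=16
  step 3: row=16, L[16]='l', prepend. Next row=LF[16]=8
  step 4: row=8, L[8]='f', prepend. Next row=LF[8]=5
  step 5: row=5, L[5]='n', prepend. Next row=LF[5]=9
  step 6: row=9, L[9]='o', prepend. Next row=LF[9]=11
  step 7: row=11, L[11]='g', prepend. Next row=LF[11]=6
  step 8: row=6, L[6]='a', prepend. Next row=LF[6]=1
  step 9: row=1, L[1]='r', prepend. Next row=LF[1]=13
  step 10: row=13, L[13]='d', prepend. Next row=LF[13]=4
  step 11: row=4, L[4]='u', prepend. Next row=LF[4]=15
  step 12: row=15, L[15]='a', prepend. Next row=LF[15]=2
  step 13: row=2, L[2]='s', prepend. Next row=LF[2]=14
  step 14: row=14, L[14]='o', prepend. Next row=LF[14]=12
  step 15: row=12, L[12]='n', prepend. Next row=LF[12]=10
  step 16: row=10, L[10]='i', prepend. Next row=LF[10]=7
  step 17: row=7, L[7]='d', prepend. Next row=LF[7]=3
Reversed output: dinosaudragonfly$

Answer: dinosaudragonfly$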